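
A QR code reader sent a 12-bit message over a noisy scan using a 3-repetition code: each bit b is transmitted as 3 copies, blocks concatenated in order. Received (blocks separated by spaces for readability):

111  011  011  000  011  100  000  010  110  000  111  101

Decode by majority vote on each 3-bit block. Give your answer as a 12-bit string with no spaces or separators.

111010001011

Block 1 (111): 3 ones → 1
Block 2 (011): 2 ones → 1
Block 3 (011): 2 ones → 1
Block 4 (000): 0 ones → 0
Block 5 (011): 2 ones → 1
Block 6 (100): 1 one → 0
Block 7 (000): 0 ones → 0
Block 8 (010): 1 one → 0
Block 9 (110): 2 ones → 1
Block 10 (000): 0 ones → 0
Block 11 (111): 3 ones → 1
Block 12 (101): 2 ones → 1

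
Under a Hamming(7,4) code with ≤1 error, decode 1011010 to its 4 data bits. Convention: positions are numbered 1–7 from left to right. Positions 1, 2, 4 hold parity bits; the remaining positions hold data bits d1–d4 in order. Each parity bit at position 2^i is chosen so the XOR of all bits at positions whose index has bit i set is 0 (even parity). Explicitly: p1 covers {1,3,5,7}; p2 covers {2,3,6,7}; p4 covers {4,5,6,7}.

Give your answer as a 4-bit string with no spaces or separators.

s1 (pos 1,3,5,7): 1⊕1⊕0⊕0 = 0
s2 (pos 2,3,6,7): 0⊕1⊕1⊕0 = 0
s4 (pos 4,5,6,7): 1⊕0⊕1⊕0 = 0
Syndrome s4…s1 = 000 → no error.
Read data bits from positions 3,5,6,7: 1010

1010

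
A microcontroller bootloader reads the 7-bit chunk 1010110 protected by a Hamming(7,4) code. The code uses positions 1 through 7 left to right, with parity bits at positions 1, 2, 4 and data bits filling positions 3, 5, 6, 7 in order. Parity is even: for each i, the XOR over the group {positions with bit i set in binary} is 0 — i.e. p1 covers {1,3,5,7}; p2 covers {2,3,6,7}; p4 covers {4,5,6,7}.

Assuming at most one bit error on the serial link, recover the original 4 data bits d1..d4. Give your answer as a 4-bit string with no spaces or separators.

1110

s1 (pos 1,3,5,7): 1⊕1⊕1⊕0 = 1
s2 (pos 2,3,6,7): 0⊕1⊕1⊕0 = 0
s4 (pos 4,5,6,7): 0⊕1⊕1⊕0 = 0
Syndrome s4…s1 = 001 → error at position 1.
Flip position 1: 1010110 → 0010110
Read data bits from positions 3,5,6,7: 1110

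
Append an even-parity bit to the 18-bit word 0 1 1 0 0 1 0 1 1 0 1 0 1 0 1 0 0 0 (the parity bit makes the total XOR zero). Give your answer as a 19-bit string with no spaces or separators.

XOR of the 18 data bits: 0⊕1⊕1⊕0⊕0⊕1⊕0⊕1⊕1⊕0⊕1⊕0⊕1⊕0⊕1⊕0⊕0⊕0 = 0
Parity bit = 0 (so all 19 bits XOR to 0).

0110010110101010000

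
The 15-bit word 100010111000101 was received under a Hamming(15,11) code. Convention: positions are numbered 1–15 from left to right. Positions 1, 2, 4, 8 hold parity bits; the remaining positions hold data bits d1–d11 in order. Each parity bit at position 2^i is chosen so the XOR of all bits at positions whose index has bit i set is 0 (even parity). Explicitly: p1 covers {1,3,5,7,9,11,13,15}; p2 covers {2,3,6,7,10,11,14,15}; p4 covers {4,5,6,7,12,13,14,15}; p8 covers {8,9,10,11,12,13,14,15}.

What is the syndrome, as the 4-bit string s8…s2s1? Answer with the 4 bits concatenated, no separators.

s1 (pos 1,3,5,7,9,11,13,15): 1⊕0⊕1⊕1⊕1⊕0⊕1⊕1 = 0
s2 (pos 2,3,6,7,10,11,14,15): 0⊕0⊕0⊕1⊕0⊕0⊕0⊕1 = 0
s4 (pos 4,5,6,7,12,13,14,15): 0⊕1⊕0⊕1⊕0⊕1⊕0⊕1 = 0
s8 (pos 8,9,10,11,12,13,14,15): 1⊕1⊕0⊕0⊕0⊕1⊕0⊕1 = 0
Syndrome s8…s1 = 0000 → no error.

0000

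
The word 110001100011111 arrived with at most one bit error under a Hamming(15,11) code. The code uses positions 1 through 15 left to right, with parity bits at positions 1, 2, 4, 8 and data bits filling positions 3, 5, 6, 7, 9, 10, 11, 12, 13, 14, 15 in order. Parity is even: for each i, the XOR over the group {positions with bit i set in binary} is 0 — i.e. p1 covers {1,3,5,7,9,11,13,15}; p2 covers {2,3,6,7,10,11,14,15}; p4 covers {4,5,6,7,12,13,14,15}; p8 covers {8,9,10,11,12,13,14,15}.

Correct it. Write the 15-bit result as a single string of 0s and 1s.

110001101011111

s1 (pos 1,3,5,7,9,11,13,15): 1⊕0⊕0⊕1⊕0⊕1⊕1⊕1 = 1
s2 (pos 2,3,6,7,10,11,14,15): 1⊕0⊕1⊕1⊕0⊕1⊕1⊕1 = 0
s4 (pos 4,5,6,7,12,13,14,15): 0⊕0⊕1⊕1⊕1⊕1⊕1⊕1 = 0
s8 (pos 8,9,10,11,12,13,14,15): 0⊕0⊕0⊕1⊕1⊕1⊕1⊕1 = 1
Syndrome s8…s1 = 1001 → error at position 9.
Flip position 9: 110001100011111 → 110001101011111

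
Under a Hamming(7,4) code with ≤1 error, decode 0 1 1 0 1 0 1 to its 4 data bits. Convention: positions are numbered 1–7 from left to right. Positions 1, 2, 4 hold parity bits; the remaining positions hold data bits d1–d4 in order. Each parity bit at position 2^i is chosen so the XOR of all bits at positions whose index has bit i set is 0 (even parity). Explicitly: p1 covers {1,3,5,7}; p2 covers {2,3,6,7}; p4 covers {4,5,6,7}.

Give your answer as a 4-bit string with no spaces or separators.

0101

s1 (pos 1,3,5,7): 0⊕1⊕1⊕1 = 1
s2 (pos 2,3,6,7): 1⊕1⊕0⊕1 = 1
s4 (pos 4,5,6,7): 0⊕1⊕0⊕1 = 0
Syndrome s4…s1 = 011 → error at position 3.
Flip position 3: 0110101 → 0100101
Read data bits from positions 3,5,6,7: 0101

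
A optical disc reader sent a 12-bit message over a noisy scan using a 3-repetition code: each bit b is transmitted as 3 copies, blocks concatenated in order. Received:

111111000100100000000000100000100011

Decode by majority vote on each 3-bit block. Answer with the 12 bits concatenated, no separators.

110000000001

Block 1 (111): 3 ones → 1
Block 2 (111): 3 ones → 1
Block 3 (000): 0 ones → 0
Block 4 (100): 1 one → 0
Block 5 (100): 1 one → 0
Block 6 (000): 0 ones → 0
Block 7 (000): 0 ones → 0
Block 8 (000): 0 ones → 0
Block 9 (100): 1 one → 0
Block 10 (000): 0 ones → 0
Block 11 (100): 1 one → 0
Block 12 (011): 2 ones → 1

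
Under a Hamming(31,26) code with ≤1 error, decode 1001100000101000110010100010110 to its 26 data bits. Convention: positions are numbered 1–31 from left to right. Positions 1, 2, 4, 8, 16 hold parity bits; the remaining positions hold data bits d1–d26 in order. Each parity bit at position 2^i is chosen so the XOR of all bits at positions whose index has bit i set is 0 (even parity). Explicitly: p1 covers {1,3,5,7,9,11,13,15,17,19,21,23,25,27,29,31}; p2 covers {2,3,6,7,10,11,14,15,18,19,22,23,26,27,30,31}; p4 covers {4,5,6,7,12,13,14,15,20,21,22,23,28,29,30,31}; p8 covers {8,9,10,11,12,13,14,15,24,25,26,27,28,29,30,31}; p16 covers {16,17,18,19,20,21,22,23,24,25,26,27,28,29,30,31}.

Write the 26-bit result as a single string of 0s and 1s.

s1 (pos 1,3,5,7,9,11,13,15,17,19,21,23,25,27,29,31): 1⊕0⊕1⊕0⊕0⊕1⊕1⊕0⊕1⊕0⊕1⊕1⊕0⊕1⊕1⊕0 = 1
s2 (pos 2,3,6,7,10,11,14,15,18,19,22,23,26,27,30,31): 0⊕0⊕0⊕0⊕0⊕1⊕0⊕0⊕1⊕0⊕0⊕1⊕0⊕1⊕1⊕0 = 1
s4 (pos 4,5,6,7,12,13,14,15,20,21,22,23,28,29,30,31): 1⊕1⊕0⊕0⊕0⊕1⊕0⊕0⊕0⊕1⊕0⊕1⊕0⊕1⊕1⊕0 = 1
s8 (pos 8,9,10,11,12,13,14,15,24,25,26,27,28,29,30,31): 0⊕0⊕0⊕1⊕0⊕1⊕0⊕0⊕0⊕0⊕0⊕1⊕0⊕1⊕1⊕0 = 1
s16 (pos 16,17,18,19,20,21,22,23,24,25,26,27,28,29,30,31): 0⊕1⊕1⊕0⊕0⊕1⊕0⊕1⊕0⊕0⊕0⊕1⊕0⊕1⊕1⊕0 = 1
Syndrome s16…s1 = 11111 → error at position 31.
Flip position 31: 1001100000101000110010100010110 → 1001100000101000110010100010111
Read data bits from positions 3,5,6,7,9,10,11,12,13,14,15,17,18,19,20,21,22,23,24,25,26,27,28,29,30,31: 01000010100110010100010111

01000010100110010100010111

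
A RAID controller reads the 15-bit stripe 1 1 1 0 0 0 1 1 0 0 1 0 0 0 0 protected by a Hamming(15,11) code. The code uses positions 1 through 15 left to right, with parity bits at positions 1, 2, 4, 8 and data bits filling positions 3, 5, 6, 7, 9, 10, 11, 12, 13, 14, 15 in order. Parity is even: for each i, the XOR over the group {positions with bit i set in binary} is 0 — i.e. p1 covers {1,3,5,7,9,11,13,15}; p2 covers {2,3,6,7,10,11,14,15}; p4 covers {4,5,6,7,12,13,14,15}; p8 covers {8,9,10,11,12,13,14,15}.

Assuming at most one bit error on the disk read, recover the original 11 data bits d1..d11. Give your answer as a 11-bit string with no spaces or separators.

s1 (pos 1,3,5,7,9,11,13,15): 1⊕1⊕0⊕1⊕0⊕1⊕0⊕0 = 0
s2 (pos 2,3,6,7,10,11,14,15): 1⊕1⊕0⊕1⊕0⊕1⊕0⊕0 = 0
s4 (pos 4,5,6,7,12,13,14,15): 0⊕0⊕0⊕1⊕0⊕0⊕0⊕0 = 1
s8 (pos 8,9,10,11,12,13,14,15): 1⊕0⊕0⊕1⊕0⊕0⊕0⊕0 = 0
Syndrome s8…s1 = 0100 → error at position 4.
Flip position 4: 111000110010000 → 111100110010000
Read data bits from positions 3,5,6,7,9,10,11,12,13,14,15: 10010010000

10010010000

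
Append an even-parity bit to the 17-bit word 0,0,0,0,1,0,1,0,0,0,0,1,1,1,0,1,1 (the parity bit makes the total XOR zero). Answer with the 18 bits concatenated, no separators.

XOR of the 17 data bits: 0⊕0⊕0⊕0⊕1⊕0⊕1⊕0⊕0⊕0⊕0⊕1⊕1⊕1⊕0⊕1⊕1 = 1
Parity bit = 1 (so all 18 bits XOR to 0).

000010100001110111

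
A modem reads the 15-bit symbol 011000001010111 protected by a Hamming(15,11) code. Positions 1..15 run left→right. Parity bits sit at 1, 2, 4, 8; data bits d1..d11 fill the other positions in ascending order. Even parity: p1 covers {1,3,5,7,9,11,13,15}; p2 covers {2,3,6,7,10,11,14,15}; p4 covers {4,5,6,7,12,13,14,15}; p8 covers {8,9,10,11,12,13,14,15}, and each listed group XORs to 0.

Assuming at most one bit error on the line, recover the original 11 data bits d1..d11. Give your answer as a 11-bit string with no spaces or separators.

s1 (pos 1,3,5,7,9,11,13,15): 0⊕1⊕0⊕0⊕1⊕1⊕1⊕1 = 1
s2 (pos 2,3,6,7,10,11,14,15): 1⊕1⊕0⊕0⊕0⊕1⊕1⊕1 = 1
s4 (pos 4,5,6,7,12,13,14,15): 0⊕0⊕0⊕0⊕0⊕1⊕1⊕1 = 1
s8 (pos 8,9,10,11,12,13,14,15): 0⊕1⊕0⊕1⊕0⊕1⊕1⊕1 = 1
Syndrome s8…s1 = 1111 → error at position 15.
Flip position 15: 011000001010111 → 011000001010110
Read data bits from positions 3,5,6,7,9,10,11,12,13,14,15: 10001010110

10001010110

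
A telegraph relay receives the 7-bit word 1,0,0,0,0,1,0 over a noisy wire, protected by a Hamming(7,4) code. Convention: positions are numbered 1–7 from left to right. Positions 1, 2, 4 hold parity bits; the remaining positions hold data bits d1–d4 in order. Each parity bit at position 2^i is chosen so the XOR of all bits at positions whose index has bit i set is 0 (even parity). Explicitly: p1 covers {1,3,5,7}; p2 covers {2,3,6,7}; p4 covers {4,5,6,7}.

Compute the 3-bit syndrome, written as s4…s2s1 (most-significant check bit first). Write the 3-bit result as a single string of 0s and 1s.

111

s1 (pos 1,3,5,7): 1⊕0⊕0⊕0 = 1
s2 (pos 2,3,6,7): 0⊕0⊕1⊕0 = 1
s4 (pos 4,5,6,7): 0⊕0⊕1⊕0 = 1
Syndrome s4…s1 = 111 → error at position 7.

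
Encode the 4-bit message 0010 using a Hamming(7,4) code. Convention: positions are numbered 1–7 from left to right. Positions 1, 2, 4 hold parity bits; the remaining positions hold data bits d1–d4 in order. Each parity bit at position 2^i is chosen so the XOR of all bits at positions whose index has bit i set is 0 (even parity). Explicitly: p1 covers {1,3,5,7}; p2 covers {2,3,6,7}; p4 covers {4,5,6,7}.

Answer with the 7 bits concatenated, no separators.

Place data at non-parity positions: p1 p2 0 p4 0 1 0
p1 (pos 1,3,5,7): XOR of data positions = 0⊕0⊕0 = 0
p2 (pos 2,3,6,7): XOR of data positions = 0⊕1⊕0 = 1
p4 (pos 4,5,6,7): XOR of data positions = 0⊕1⊕0 = 1
Codeword: 0101010

0101010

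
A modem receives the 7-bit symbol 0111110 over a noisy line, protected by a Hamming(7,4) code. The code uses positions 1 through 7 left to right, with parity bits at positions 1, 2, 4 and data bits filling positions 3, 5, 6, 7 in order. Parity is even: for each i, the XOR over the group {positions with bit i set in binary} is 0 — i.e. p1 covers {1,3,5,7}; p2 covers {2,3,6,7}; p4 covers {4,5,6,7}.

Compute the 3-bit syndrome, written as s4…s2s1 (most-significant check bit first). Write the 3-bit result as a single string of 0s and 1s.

s1 (pos 1,3,5,7): 0⊕1⊕1⊕0 = 0
s2 (pos 2,3,6,7): 1⊕1⊕1⊕0 = 1
s4 (pos 4,5,6,7): 1⊕1⊕1⊕0 = 1
Syndrome s4…s1 = 110 → error at position 6.

110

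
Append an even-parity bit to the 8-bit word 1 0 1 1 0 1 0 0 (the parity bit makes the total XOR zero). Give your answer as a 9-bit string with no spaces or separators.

101101000

XOR of the 8 data bits: 1⊕0⊕1⊕1⊕0⊕1⊕0⊕0 = 0
Parity bit = 0 (so all 9 bits XOR to 0).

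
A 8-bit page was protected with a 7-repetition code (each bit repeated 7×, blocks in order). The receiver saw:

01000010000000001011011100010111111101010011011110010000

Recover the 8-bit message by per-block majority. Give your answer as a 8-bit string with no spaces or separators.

00011010

Block 1 (0100001): 2 ones → 0
Block 2 (0000000): 0 ones → 0
Block 3 (0010110): 3 ones → 0
Block 4 (1110001): 4 ones → 1
Block 5 (0111111): 6 ones → 1
Block 6 (1010100): 3 ones → 0
Block 7 (1101111): 6 ones → 1
Block 8 (0010000): 1 one → 0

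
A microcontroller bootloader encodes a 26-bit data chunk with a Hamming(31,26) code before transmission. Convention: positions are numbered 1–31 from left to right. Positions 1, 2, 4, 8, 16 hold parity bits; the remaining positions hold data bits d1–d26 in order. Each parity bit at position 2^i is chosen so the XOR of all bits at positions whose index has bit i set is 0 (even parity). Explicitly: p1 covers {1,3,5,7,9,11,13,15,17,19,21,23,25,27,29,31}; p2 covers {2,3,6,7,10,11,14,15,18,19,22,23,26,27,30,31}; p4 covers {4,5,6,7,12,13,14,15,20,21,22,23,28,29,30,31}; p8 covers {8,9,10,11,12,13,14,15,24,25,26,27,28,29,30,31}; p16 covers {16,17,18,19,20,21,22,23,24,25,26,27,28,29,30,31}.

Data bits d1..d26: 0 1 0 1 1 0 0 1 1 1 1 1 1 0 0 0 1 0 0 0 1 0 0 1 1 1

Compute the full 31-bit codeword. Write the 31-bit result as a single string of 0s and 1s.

0000101110011111110001000100111

Place data at non-parity positions: p1 p2 0 p4 1 0 1 p8 1 0 0 1 1 1 1 p16 1 1 0 0 0 1 0 0 0 1 0 0 1 1 1
p1 (pos 1,3,5,7,9,11,13,15,17,19,21,23,25,27,29,31): XOR of data positions = 0⊕1⊕1⊕1⊕0⊕1⊕1⊕1⊕0⊕0⊕0⊕0⊕0⊕1⊕1 = 0
p2 (pos 2,3,6,7,10,11,14,15,18,19,22,23,26,27,30,31): XOR of data positions = 0⊕0⊕1⊕0⊕0⊕1⊕1⊕1⊕0⊕1⊕0⊕1⊕0⊕1⊕1 = 0
p4 (pos 4,5,6,7,12,13,14,15,20,21,22,23,28,29,30,31): XOR of data positions = 1⊕0⊕1⊕1⊕1⊕1⊕1⊕0⊕0⊕1⊕0⊕0⊕1⊕1⊕1 = 0
p8 (pos 8,9,10,11,12,13,14,15,24,25,26,27,28,29,30,31): XOR of data positions = 1⊕0⊕0⊕1⊕1⊕1⊕1⊕0⊕0⊕1⊕0⊕0⊕1⊕1⊕1 = 1
p16 (pos 16,17,18,19,20,21,22,23,24,25,26,27,28,29,30,31): XOR of data positions = 1⊕1⊕0⊕0⊕0⊕1⊕0⊕0⊕0⊕1⊕0⊕0⊕1⊕1⊕1 = 1
Codeword: 0000101110011111110001000100111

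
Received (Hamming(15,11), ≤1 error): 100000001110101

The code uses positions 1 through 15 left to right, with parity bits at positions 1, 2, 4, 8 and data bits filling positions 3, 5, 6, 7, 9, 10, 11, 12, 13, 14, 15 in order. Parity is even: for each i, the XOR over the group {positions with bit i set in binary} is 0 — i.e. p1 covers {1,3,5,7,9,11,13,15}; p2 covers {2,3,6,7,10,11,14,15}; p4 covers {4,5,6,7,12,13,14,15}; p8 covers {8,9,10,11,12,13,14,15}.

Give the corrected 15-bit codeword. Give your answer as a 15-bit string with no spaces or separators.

s1 (pos 1,3,5,7,9,11,13,15): 1⊕0⊕0⊕0⊕1⊕1⊕1⊕1 = 1
s2 (pos 2,3,6,7,10,11,14,15): 0⊕0⊕0⊕0⊕1⊕1⊕0⊕1 = 1
s4 (pos 4,5,6,7,12,13,14,15): 0⊕0⊕0⊕0⊕0⊕1⊕0⊕1 = 0
s8 (pos 8,9,10,11,12,13,14,15): 0⊕1⊕1⊕1⊕0⊕1⊕0⊕1 = 1
Syndrome s8…s1 = 1011 → error at position 11.
Flip position 11: 100000001110101 → 100000001100101

100000001100101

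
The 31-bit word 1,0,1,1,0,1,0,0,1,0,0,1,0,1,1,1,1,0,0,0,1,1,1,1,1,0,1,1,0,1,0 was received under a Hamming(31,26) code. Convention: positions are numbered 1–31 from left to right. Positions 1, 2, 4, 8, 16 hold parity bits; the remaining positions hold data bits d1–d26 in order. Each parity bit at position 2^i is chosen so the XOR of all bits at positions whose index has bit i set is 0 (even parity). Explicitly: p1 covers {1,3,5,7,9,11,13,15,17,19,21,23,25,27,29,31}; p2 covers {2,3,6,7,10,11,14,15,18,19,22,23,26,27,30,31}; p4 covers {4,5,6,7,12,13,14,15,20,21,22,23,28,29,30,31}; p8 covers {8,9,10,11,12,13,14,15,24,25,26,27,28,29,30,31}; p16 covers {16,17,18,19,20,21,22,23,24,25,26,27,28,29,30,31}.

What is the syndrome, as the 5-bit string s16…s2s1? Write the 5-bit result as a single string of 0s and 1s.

01001

s1 (pos 1,3,5,7,9,11,13,15,17,19,21,23,25,27,29,31): 1⊕1⊕0⊕0⊕1⊕0⊕0⊕1⊕1⊕0⊕1⊕1⊕1⊕1⊕0⊕0 = 1
s2 (pos 2,3,6,7,10,11,14,15,18,19,22,23,26,27,30,31): 0⊕1⊕1⊕0⊕0⊕0⊕1⊕1⊕0⊕0⊕1⊕1⊕0⊕1⊕1⊕0 = 0
s4 (pos 4,5,6,7,12,13,14,15,20,21,22,23,28,29,30,31): 1⊕0⊕1⊕0⊕1⊕0⊕1⊕1⊕0⊕1⊕1⊕1⊕1⊕0⊕1⊕0 = 0
s8 (pos 8,9,10,11,12,13,14,15,24,25,26,27,28,29,30,31): 0⊕1⊕0⊕0⊕1⊕0⊕1⊕1⊕1⊕1⊕0⊕1⊕1⊕0⊕1⊕0 = 1
s16 (pos 16,17,18,19,20,21,22,23,24,25,26,27,28,29,30,31): 1⊕1⊕0⊕0⊕0⊕1⊕1⊕1⊕1⊕1⊕0⊕1⊕1⊕0⊕1⊕0 = 0
Syndrome s16…s1 = 01001 → error at position 9.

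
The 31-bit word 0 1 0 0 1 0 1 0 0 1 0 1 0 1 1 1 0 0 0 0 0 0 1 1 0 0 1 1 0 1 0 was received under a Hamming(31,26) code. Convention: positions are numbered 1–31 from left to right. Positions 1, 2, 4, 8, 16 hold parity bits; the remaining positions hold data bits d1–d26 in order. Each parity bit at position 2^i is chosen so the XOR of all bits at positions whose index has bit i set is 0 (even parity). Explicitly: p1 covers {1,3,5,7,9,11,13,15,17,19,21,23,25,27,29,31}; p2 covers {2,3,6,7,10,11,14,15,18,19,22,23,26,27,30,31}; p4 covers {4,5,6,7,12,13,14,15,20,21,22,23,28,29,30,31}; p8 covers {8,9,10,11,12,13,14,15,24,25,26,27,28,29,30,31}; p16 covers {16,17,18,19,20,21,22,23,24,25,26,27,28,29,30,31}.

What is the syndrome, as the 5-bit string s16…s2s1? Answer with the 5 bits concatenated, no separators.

s1 (pos 1,3,5,7,9,11,13,15,17,19,21,23,25,27,29,31): 0⊕0⊕1⊕1⊕0⊕0⊕0⊕1⊕0⊕0⊕0⊕1⊕0⊕1⊕0⊕0 = 1
s2 (pos 2,3,6,7,10,11,14,15,18,19,22,23,26,27,30,31): 1⊕0⊕0⊕1⊕1⊕0⊕1⊕1⊕0⊕0⊕0⊕1⊕0⊕1⊕1⊕0 = 0
s4 (pos 4,5,6,7,12,13,14,15,20,21,22,23,28,29,30,31): 0⊕1⊕0⊕1⊕1⊕0⊕1⊕1⊕0⊕0⊕0⊕1⊕1⊕0⊕1⊕0 = 0
s8 (pos 8,9,10,11,12,13,14,15,24,25,26,27,28,29,30,31): 0⊕0⊕1⊕0⊕1⊕0⊕1⊕1⊕1⊕0⊕0⊕1⊕1⊕0⊕1⊕0 = 0
s16 (pos 16,17,18,19,20,21,22,23,24,25,26,27,28,29,30,31): 1⊕0⊕0⊕0⊕0⊕0⊕0⊕1⊕1⊕0⊕0⊕1⊕1⊕0⊕1⊕0 = 0
Syndrome s16…s1 = 00001 → error at position 1.

00001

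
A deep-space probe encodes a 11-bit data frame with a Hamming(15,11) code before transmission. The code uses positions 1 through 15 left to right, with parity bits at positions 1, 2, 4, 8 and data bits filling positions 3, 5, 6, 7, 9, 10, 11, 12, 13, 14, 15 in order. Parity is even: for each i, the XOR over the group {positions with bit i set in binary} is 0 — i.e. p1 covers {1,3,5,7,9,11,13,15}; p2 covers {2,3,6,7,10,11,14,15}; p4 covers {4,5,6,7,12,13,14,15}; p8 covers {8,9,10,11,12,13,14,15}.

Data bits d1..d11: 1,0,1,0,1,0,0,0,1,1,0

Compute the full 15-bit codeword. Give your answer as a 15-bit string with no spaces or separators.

111101011000110

Place data at non-parity positions: p1 p2 1 p4 0 1 0 p8 1 0 0 0 1 1 0
p1 (pos 1,3,5,7,9,11,13,15): XOR of data positions = 1⊕0⊕0⊕1⊕0⊕1⊕0 = 1
p2 (pos 2,3,6,7,10,11,14,15): XOR of data positions = 1⊕1⊕0⊕0⊕0⊕1⊕0 = 1
p4 (pos 4,5,6,7,12,13,14,15): XOR of data positions = 0⊕1⊕0⊕0⊕1⊕1⊕0 = 1
p8 (pos 8,9,10,11,12,13,14,15): XOR of data positions = 1⊕0⊕0⊕0⊕1⊕1⊕0 = 1
Codeword: 111101011000110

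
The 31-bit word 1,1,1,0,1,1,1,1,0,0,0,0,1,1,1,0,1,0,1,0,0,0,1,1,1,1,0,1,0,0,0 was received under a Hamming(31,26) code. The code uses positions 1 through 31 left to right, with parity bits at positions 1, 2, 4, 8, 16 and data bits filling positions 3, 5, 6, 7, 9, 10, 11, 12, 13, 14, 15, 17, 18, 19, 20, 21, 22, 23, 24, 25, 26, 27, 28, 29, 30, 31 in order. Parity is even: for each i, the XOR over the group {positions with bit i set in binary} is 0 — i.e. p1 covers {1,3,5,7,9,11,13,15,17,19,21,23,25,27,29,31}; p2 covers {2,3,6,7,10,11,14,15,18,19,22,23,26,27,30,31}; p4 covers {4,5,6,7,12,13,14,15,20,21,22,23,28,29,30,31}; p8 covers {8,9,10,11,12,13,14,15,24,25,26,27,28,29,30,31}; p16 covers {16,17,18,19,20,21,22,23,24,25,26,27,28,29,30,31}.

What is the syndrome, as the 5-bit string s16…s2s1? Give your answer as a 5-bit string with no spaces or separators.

s1 (pos 1,3,5,7,9,11,13,15,17,19,21,23,25,27,29,31): 1⊕1⊕1⊕1⊕0⊕0⊕1⊕1⊕1⊕1⊕0⊕1⊕1⊕0⊕0⊕0 = 0
s2 (pos 2,3,6,7,10,11,14,15,18,19,22,23,26,27,30,31): 1⊕1⊕1⊕1⊕0⊕0⊕1⊕1⊕0⊕1⊕0⊕1⊕1⊕0⊕0⊕0 = 1
s4 (pos 4,5,6,7,12,13,14,15,20,21,22,23,28,29,30,31): 0⊕1⊕1⊕1⊕0⊕1⊕1⊕1⊕0⊕0⊕0⊕1⊕1⊕0⊕0⊕0 = 0
s8 (pos 8,9,10,11,12,13,14,15,24,25,26,27,28,29,30,31): 1⊕0⊕0⊕0⊕0⊕1⊕1⊕1⊕1⊕1⊕1⊕0⊕1⊕0⊕0⊕0 = 0
s16 (pos 16,17,18,19,20,21,22,23,24,25,26,27,28,29,30,31): 0⊕1⊕0⊕1⊕0⊕0⊕0⊕1⊕1⊕1⊕1⊕0⊕1⊕0⊕0⊕0 = 1
Syndrome s16…s1 = 10010 → error at position 18.

10010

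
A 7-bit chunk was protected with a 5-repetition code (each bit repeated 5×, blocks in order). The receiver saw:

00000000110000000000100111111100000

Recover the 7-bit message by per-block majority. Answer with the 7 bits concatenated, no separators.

Block 1 (00000): 0 ones → 0
Block 2 (00011): 2 ones → 0
Block 3 (00000): 0 ones → 0
Block 4 (00000): 0 ones → 0
Block 5 (10011): 3 ones → 1
Block 6 (11111): 5 ones → 1
Block 7 (00000): 0 ones → 0

0000110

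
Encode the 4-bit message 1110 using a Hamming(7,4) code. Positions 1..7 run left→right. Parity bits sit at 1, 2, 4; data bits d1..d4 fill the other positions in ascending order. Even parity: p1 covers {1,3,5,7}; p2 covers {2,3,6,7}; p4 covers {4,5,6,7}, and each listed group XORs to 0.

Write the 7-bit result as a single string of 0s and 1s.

Place data at non-parity positions: p1 p2 1 p4 1 1 0
p1 (pos 1,3,5,7): XOR of data positions = 1⊕1⊕0 = 0
p2 (pos 2,3,6,7): XOR of data positions = 1⊕1⊕0 = 0
p4 (pos 4,5,6,7): XOR of data positions = 1⊕1⊕0 = 0
Codeword: 0010110

0010110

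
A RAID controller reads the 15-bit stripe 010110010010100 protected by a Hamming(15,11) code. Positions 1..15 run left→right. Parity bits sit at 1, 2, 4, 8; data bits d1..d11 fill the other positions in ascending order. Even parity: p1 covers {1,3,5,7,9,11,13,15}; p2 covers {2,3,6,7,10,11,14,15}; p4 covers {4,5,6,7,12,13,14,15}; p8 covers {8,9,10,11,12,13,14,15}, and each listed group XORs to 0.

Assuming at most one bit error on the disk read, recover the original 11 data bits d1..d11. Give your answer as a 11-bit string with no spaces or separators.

s1 (pos 1,3,5,7,9,11,13,15): 0⊕0⊕1⊕0⊕0⊕1⊕1⊕0 = 1
s2 (pos 2,3,6,7,10,11,14,15): 1⊕0⊕0⊕0⊕0⊕1⊕0⊕0 = 0
s4 (pos 4,5,6,7,12,13,14,15): 1⊕1⊕0⊕0⊕0⊕1⊕0⊕0 = 1
s8 (pos 8,9,10,11,12,13,14,15): 1⊕0⊕0⊕1⊕0⊕1⊕0⊕0 = 1
Syndrome s8…s1 = 1101 → error at position 13.
Flip position 13: 010110010010100 → 010110010010000
Read data bits from positions 3,5,6,7,9,10,11,12,13,14,15: 01000010000

01000010000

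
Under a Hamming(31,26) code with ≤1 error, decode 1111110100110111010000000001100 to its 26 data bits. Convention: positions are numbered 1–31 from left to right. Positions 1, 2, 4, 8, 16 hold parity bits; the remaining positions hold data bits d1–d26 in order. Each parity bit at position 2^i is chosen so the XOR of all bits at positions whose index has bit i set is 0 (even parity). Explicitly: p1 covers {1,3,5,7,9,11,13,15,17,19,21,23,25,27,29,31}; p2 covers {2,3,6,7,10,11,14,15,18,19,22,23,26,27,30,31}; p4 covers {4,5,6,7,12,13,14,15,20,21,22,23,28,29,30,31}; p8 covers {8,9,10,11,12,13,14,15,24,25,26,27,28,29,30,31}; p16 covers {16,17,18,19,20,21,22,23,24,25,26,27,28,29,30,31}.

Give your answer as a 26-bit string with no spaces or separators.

s1 (pos 1,3,5,7,9,11,13,15,17,19,21,23,25,27,29,31): 1⊕1⊕1⊕0⊕0⊕1⊕0⊕1⊕0⊕0⊕0⊕0⊕0⊕0⊕1⊕0 = 0
s2 (pos 2,3,6,7,10,11,14,15,18,19,22,23,26,27,30,31): 1⊕1⊕1⊕0⊕0⊕1⊕1⊕1⊕1⊕0⊕0⊕0⊕0⊕0⊕0⊕0 = 1
s4 (pos 4,5,6,7,12,13,14,15,20,21,22,23,28,29,30,31): 1⊕1⊕1⊕0⊕1⊕0⊕1⊕1⊕0⊕0⊕0⊕0⊕1⊕1⊕0⊕0 = 0
s8 (pos 8,9,10,11,12,13,14,15,24,25,26,27,28,29,30,31): 1⊕0⊕0⊕1⊕1⊕0⊕1⊕1⊕0⊕0⊕0⊕0⊕1⊕1⊕0⊕0 = 1
s16 (pos 16,17,18,19,20,21,22,23,24,25,26,27,28,29,30,31): 1⊕0⊕1⊕0⊕0⊕0⊕0⊕0⊕0⊕0⊕0⊕0⊕1⊕1⊕0⊕0 = 0
Syndrome s16…s1 = 01010 → error at position 10.
Flip position 10: 1111110100110111010000000001100 → 1111110101110111010000000001100
Read data bits from positions 3,5,6,7,9,10,11,12,13,14,15,17,18,19,20,21,22,23,24,25,26,27,28,29,30,31: 11100111011010000000001100

11100111011010000000001100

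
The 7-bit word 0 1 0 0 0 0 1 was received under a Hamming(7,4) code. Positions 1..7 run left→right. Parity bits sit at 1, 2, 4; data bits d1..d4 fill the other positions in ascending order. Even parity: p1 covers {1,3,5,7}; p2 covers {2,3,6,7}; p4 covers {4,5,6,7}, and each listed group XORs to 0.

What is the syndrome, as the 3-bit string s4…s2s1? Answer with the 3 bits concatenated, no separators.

101

s1 (pos 1,3,5,7): 0⊕0⊕0⊕1 = 1
s2 (pos 2,3,6,7): 1⊕0⊕0⊕1 = 0
s4 (pos 4,5,6,7): 0⊕0⊕0⊕1 = 1
Syndrome s4…s1 = 101 → error at position 5.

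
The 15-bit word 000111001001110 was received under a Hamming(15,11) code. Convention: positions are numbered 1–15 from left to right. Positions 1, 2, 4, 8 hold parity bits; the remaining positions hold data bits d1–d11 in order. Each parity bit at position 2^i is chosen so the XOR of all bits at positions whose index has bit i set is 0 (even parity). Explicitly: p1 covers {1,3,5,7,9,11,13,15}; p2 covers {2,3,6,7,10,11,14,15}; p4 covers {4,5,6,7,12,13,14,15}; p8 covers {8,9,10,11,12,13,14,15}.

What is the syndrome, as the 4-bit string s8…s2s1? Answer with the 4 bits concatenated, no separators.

0001

s1 (pos 1,3,5,7,9,11,13,15): 0⊕0⊕1⊕0⊕1⊕0⊕1⊕0 = 1
s2 (pos 2,3,6,7,10,11,14,15): 0⊕0⊕1⊕0⊕0⊕0⊕1⊕0 = 0
s4 (pos 4,5,6,7,12,13,14,15): 1⊕1⊕1⊕0⊕1⊕1⊕1⊕0 = 0
s8 (pos 8,9,10,11,12,13,14,15): 0⊕1⊕0⊕0⊕1⊕1⊕1⊕0 = 0
Syndrome s8…s1 = 0001 → error at position 1.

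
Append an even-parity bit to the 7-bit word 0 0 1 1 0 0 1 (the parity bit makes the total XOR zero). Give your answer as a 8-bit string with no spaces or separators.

XOR of the 7 data bits: 0⊕0⊕1⊕1⊕0⊕0⊕1 = 1
Parity bit = 1 (so all 8 bits XOR to 0).

00110011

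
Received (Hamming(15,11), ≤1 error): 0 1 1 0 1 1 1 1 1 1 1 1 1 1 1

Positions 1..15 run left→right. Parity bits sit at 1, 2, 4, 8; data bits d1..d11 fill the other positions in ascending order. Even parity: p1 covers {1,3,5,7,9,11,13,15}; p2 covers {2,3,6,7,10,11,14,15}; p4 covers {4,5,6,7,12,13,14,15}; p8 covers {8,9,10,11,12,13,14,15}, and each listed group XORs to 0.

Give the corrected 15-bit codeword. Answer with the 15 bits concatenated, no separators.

s1 (pos 1,3,5,7,9,11,13,15): 0⊕1⊕1⊕1⊕1⊕1⊕1⊕1 = 1
s2 (pos 2,3,6,7,10,11,14,15): 1⊕1⊕1⊕1⊕1⊕1⊕1⊕1 = 0
s4 (pos 4,5,6,7,12,13,14,15): 0⊕1⊕1⊕1⊕1⊕1⊕1⊕1 = 1
s8 (pos 8,9,10,11,12,13,14,15): 1⊕1⊕1⊕1⊕1⊕1⊕1⊕1 = 0
Syndrome s8…s1 = 0101 → error at position 5.
Flip position 5: 011011111111111 → 011001111111111

011001111111111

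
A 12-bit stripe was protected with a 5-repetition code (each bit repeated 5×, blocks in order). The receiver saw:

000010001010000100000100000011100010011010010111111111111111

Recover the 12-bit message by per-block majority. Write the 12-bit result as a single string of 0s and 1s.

000000000111

Block 1 (00001): 1 one → 0
Block 2 (00010): 1 one → 0
Block 3 (10000): 1 one → 0
Block 4 (10000): 1 one → 0
Block 5 (01000): 1 one → 0
Block 6 (00011): 2 ones → 0
Block 7 (10001): 2 ones → 0
Block 8 (00110): 2 ones → 0
Block 9 (10010): 2 ones → 0
Block 10 (11111): 5 ones → 1
Block 11 (11111): 5 ones → 1
Block 12 (11111): 5 ones → 1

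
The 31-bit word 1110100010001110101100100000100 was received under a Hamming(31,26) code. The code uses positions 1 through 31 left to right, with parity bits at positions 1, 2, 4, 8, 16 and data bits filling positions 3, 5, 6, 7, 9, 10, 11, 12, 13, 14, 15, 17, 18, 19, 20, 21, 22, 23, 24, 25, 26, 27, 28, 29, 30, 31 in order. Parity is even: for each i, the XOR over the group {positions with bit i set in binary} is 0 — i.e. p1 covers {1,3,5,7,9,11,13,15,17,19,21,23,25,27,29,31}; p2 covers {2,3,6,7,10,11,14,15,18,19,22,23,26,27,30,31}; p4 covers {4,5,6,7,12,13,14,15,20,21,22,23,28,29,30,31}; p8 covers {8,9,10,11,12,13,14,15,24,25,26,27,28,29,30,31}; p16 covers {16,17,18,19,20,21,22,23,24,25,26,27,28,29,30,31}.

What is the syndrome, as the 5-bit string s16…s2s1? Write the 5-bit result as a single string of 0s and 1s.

s1 (pos 1,3,5,7,9,11,13,15,17,19,21,23,25,27,29,31): 1⊕1⊕1⊕0⊕1⊕0⊕1⊕1⊕1⊕1⊕0⊕1⊕0⊕0⊕1⊕0 = 0
s2 (pos 2,3,6,7,10,11,14,15,18,19,22,23,26,27,30,31): 1⊕1⊕0⊕0⊕0⊕0⊕1⊕1⊕0⊕1⊕0⊕1⊕0⊕0⊕0⊕0 = 0
s4 (pos 4,5,6,7,12,13,14,15,20,21,22,23,28,29,30,31): 0⊕1⊕0⊕0⊕0⊕1⊕1⊕1⊕1⊕0⊕0⊕1⊕0⊕1⊕0⊕0 = 1
s8 (pos 8,9,10,11,12,13,14,15,24,25,26,27,28,29,30,31): 0⊕1⊕0⊕0⊕0⊕1⊕1⊕1⊕0⊕0⊕0⊕0⊕0⊕1⊕0⊕0 = 1
s16 (pos 16,17,18,19,20,21,22,23,24,25,26,27,28,29,30,31): 0⊕1⊕0⊕1⊕1⊕0⊕0⊕1⊕0⊕0⊕0⊕0⊕0⊕1⊕0⊕0 = 1
Syndrome s16…s1 = 11100 → error at position 28.

11100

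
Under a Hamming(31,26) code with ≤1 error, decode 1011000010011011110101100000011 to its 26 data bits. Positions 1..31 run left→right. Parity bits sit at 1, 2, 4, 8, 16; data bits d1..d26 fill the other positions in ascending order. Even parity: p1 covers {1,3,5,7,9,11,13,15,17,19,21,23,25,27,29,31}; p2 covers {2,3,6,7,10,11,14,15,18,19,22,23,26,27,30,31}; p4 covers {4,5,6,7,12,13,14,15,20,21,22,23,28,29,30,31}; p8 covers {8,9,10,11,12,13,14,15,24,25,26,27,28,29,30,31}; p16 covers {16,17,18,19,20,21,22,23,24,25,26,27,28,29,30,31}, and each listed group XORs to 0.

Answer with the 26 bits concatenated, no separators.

10101001101110101100000011

s1 (pos 1,3,5,7,9,11,13,15,17,19,21,23,25,27,29,31): 1⊕1⊕0⊕0⊕1⊕0⊕1⊕1⊕1⊕0⊕0⊕1⊕0⊕0⊕0⊕1 = 0
s2 (pos 2,3,6,7,10,11,14,15,18,19,22,23,26,27,30,31): 0⊕1⊕0⊕0⊕0⊕0⊕0⊕1⊕1⊕0⊕1⊕1⊕0⊕0⊕1⊕1 = 1
s4 (pos 4,5,6,7,12,13,14,15,20,21,22,23,28,29,30,31): 1⊕0⊕0⊕0⊕1⊕1⊕0⊕1⊕1⊕0⊕1⊕1⊕0⊕0⊕1⊕1 = 1
s8 (pos 8,9,10,11,12,13,14,15,24,25,26,27,28,29,30,31): 0⊕1⊕0⊕0⊕1⊕1⊕0⊕1⊕0⊕0⊕0⊕0⊕0⊕0⊕1⊕1 = 0
s16 (pos 16,17,18,19,20,21,22,23,24,25,26,27,28,29,30,31): 1⊕1⊕1⊕0⊕1⊕0⊕1⊕1⊕0⊕0⊕0⊕0⊕0⊕0⊕1⊕1 = 0
Syndrome s16…s1 = 00110 → error at position 6.
Flip position 6: 1011000010011011110101100000011 → 1011010010011011110101100000011
Read data bits from positions 3,5,6,7,9,10,11,12,13,14,15,17,18,19,20,21,22,23,24,25,26,27,28,29,30,31: 10101001101110101100000011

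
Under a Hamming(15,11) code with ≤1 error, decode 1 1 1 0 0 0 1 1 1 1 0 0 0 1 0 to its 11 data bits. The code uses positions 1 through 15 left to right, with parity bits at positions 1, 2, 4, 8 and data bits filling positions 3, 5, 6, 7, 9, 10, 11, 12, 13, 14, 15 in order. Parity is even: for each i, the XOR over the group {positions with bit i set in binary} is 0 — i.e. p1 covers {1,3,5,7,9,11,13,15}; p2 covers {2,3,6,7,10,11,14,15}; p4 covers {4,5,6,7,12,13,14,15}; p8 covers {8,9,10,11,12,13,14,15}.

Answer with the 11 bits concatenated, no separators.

s1 (pos 1,3,5,7,9,11,13,15): 1⊕1⊕0⊕1⊕1⊕0⊕0⊕0 = 0
s2 (pos 2,3,6,7,10,11,14,15): 1⊕1⊕0⊕1⊕1⊕0⊕1⊕0 = 1
s4 (pos 4,5,6,7,12,13,14,15): 0⊕0⊕0⊕1⊕0⊕0⊕1⊕0 = 0
s8 (pos 8,9,10,11,12,13,14,15): 1⊕1⊕1⊕0⊕0⊕0⊕1⊕0 = 0
Syndrome s8…s1 = 0010 → error at position 2.
Flip position 2: 111000111100010 → 101000111100010
Read data bits from positions 3,5,6,7,9,10,11,12,13,14,15: 10011100010

10011100010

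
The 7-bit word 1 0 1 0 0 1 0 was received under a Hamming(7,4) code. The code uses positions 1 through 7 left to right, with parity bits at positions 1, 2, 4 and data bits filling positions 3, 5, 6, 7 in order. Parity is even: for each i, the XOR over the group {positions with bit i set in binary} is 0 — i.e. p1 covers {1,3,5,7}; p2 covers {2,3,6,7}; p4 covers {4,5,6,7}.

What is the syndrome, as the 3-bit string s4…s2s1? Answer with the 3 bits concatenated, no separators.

100

s1 (pos 1,3,5,7): 1⊕1⊕0⊕0 = 0
s2 (pos 2,3,6,7): 0⊕1⊕1⊕0 = 0
s4 (pos 4,5,6,7): 0⊕0⊕1⊕0 = 1
Syndrome s4…s1 = 100 → error at position 4.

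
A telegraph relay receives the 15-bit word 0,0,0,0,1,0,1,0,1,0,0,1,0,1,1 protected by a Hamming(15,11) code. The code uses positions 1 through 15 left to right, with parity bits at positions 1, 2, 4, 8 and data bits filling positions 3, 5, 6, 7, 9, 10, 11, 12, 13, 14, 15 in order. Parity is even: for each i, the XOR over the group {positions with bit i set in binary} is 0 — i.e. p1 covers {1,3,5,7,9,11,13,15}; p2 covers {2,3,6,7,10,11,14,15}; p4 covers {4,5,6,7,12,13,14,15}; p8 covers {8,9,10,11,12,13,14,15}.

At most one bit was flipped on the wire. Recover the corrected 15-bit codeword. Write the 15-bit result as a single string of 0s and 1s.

000011101001011

s1 (pos 1,3,5,7,9,11,13,15): 0⊕0⊕1⊕1⊕1⊕0⊕0⊕1 = 0
s2 (pos 2,3,6,7,10,11,14,15): 0⊕0⊕0⊕1⊕0⊕0⊕1⊕1 = 1
s4 (pos 4,5,6,7,12,13,14,15): 0⊕1⊕0⊕1⊕1⊕0⊕1⊕1 = 1
s8 (pos 8,9,10,11,12,13,14,15): 0⊕1⊕0⊕0⊕1⊕0⊕1⊕1 = 0
Syndrome s8…s1 = 0110 → error at position 6.
Flip position 6: 000010101001011 → 000011101001011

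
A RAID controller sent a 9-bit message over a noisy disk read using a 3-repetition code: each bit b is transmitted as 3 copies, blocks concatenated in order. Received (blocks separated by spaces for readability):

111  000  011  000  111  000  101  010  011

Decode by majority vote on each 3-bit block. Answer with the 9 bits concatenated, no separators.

101010101

Block 1 (111): 3 ones → 1
Block 2 (000): 0 ones → 0
Block 3 (011): 2 ones → 1
Block 4 (000): 0 ones → 0
Block 5 (111): 3 ones → 1
Block 6 (000): 0 ones → 0
Block 7 (101): 2 ones → 1
Block 8 (010): 1 one → 0
Block 9 (011): 2 ones → 1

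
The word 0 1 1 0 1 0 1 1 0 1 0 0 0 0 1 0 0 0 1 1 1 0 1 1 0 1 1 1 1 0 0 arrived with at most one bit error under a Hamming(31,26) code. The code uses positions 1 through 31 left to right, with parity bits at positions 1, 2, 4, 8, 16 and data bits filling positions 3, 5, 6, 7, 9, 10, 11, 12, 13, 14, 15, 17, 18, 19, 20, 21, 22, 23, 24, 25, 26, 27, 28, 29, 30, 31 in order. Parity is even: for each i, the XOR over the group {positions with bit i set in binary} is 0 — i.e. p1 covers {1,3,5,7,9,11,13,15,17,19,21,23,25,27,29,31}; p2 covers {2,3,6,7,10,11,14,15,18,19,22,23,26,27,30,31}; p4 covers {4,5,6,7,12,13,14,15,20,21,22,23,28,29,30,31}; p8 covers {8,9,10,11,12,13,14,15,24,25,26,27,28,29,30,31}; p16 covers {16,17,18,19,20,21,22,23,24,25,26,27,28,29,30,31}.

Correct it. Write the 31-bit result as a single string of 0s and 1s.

s1 (pos 1,3,5,7,9,11,13,15,17,19,21,23,25,27,29,31): 0⊕1⊕1⊕1⊕0⊕0⊕0⊕1⊕0⊕1⊕1⊕1⊕0⊕1⊕1⊕0 = 1
s2 (pos 2,3,6,7,10,11,14,15,18,19,22,23,26,27,30,31): 1⊕1⊕0⊕1⊕1⊕0⊕0⊕1⊕0⊕1⊕0⊕1⊕1⊕1⊕0⊕0 = 1
s4 (pos 4,5,6,7,12,13,14,15,20,21,22,23,28,29,30,31): 0⊕1⊕0⊕1⊕0⊕0⊕0⊕1⊕1⊕1⊕0⊕1⊕1⊕1⊕0⊕0 = 0
s8 (pos 8,9,10,11,12,13,14,15,24,25,26,27,28,29,30,31): 1⊕0⊕1⊕0⊕0⊕0⊕0⊕1⊕1⊕0⊕1⊕1⊕1⊕1⊕0⊕0 = 0
s16 (pos 16,17,18,19,20,21,22,23,24,25,26,27,28,29,30,31): 0⊕0⊕0⊕1⊕1⊕1⊕0⊕1⊕1⊕0⊕1⊕1⊕1⊕1⊕0⊕0 = 1
Syndrome s16…s1 = 10011 → error at position 19.
Flip position 19: 0110101101000010001110110111100 → 0110101101000010000110110111100

0110101101000010000110110111100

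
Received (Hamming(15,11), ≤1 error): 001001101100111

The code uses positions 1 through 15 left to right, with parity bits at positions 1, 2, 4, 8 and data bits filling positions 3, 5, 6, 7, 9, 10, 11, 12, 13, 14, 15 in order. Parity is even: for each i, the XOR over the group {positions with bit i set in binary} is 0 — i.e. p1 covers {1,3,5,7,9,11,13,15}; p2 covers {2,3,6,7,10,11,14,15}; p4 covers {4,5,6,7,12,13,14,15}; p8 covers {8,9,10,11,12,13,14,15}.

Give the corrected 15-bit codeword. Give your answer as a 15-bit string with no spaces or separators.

001001101100011

s1 (pos 1,3,5,7,9,11,13,15): 0⊕1⊕0⊕1⊕1⊕0⊕1⊕1 = 1
s2 (pos 2,3,6,7,10,11,14,15): 0⊕1⊕1⊕1⊕1⊕0⊕1⊕1 = 0
s4 (pos 4,5,6,7,12,13,14,15): 0⊕0⊕1⊕1⊕0⊕1⊕1⊕1 = 1
s8 (pos 8,9,10,11,12,13,14,15): 0⊕1⊕1⊕0⊕0⊕1⊕1⊕1 = 1
Syndrome s8…s1 = 1101 → error at position 13.
Flip position 13: 001001101100111 → 001001101100011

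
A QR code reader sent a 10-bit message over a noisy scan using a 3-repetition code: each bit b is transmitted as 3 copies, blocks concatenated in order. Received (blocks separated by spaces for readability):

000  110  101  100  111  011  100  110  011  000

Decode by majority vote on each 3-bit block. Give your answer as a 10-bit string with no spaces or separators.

Block 1 (000): 0 ones → 0
Block 2 (110): 2 ones → 1
Block 3 (101): 2 ones → 1
Block 4 (100): 1 one → 0
Block 5 (111): 3 ones → 1
Block 6 (011): 2 ones → 1
Block 7 (100): 1 one → 0
Block 8 (110): 2 ones → 1
Block 9 (011): 2 ones → 1
Block 10 (000): 0 ones → 0

0110110110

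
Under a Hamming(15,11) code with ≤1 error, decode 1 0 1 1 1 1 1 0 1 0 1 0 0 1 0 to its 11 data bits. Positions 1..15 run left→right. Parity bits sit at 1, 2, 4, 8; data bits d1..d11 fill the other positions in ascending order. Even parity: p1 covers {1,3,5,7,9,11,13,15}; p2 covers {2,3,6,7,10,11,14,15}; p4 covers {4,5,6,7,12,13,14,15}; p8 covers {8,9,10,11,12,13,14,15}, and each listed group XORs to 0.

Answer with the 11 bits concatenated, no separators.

s1 (pos 1,3,5,7,9,11,13,15): 1⊕1⊕1⊕1⊕1⊕1⊕0⊕0 = 0
s2 (pos 2,3,6,7,10,11,14,15): 0⊕1⊕1⊕1⊕0⊕1⊕1⊕0 = 1
s4 (pos 4,5,6,7,12,13,14,15): 1⊕1⊕1⊕1⊕0⊕0⊕1⊕0 = 1
s8 (pos 8,9,10,11,12,13,14,15): 0⊕1⊕0⊕1⊕0⊕0⊕1⊕0 = 1
Syndrome s8…s1 = 1110 → error at position 14.
Flip position 14: 101111101010010 → 101111101010000
Read data bits from positions 3,5,6,7,9,10,11,12,13,14,15: 11111010000

11111010000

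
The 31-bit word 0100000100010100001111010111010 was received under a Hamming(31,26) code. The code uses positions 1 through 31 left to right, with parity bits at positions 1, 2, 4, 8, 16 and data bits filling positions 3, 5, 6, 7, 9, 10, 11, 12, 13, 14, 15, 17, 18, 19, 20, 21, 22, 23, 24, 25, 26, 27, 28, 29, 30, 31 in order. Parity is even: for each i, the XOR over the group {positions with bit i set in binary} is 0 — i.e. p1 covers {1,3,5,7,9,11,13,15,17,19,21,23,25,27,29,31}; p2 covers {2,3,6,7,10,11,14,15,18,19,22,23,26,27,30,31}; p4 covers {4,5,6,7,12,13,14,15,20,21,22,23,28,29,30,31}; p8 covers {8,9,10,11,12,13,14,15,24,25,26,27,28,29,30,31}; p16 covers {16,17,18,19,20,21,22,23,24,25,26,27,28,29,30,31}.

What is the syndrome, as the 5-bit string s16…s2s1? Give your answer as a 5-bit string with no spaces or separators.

10111

s1 (pos 1,3,5,7,9,11,13,15,17,19,21,23,25,27,29,31): 0⊕0⊕0⊕0⊕0⊕0⊕0⊕0⊕0⊕1⊕1⊕0⊕0⊕1⊕0⊕0 = 1
s2 (pos 2,3,6,7,10,11,14,15,18,19,22,23,26,27,30,31): 1⊕0⊕0⊕0⊕0⊕0⊕1⊕0⊕0⊕1⊕1⊕0⊕1⊕1⊕1⊕0 = 1
s4 (pos 4,5,6,7,12,13,14,15,20,21,22,23,28,29,30,31): 0⊕0⊕0⊕0⊕1⊕0⊕1⊕0⊕1⊕1⊕1⊕0⊕1⊕0⊕1⊕0 = 1
s8 (pos 8,9,10,11,12,13,14,15,24,25,26,27,28,29,30,31): 1⊕0⊕0⊕0⊕1⊕0⊕1⊕0⊕1⊕0⊕1⊕1⊕1⊕0⊕1⊕0 = 0
s16 (pos 16,17,18,19,20,21,22,23,24,25,26,27,28,29,30,31): 0⊕0⊕0⊕1⊕1⊕1⊕1⊕0⊕1⊕0⊕1⊕1⊕1⊕0⊕1⊕0 = 1
Syndrome s16…s1 = 10111 → error at position 23.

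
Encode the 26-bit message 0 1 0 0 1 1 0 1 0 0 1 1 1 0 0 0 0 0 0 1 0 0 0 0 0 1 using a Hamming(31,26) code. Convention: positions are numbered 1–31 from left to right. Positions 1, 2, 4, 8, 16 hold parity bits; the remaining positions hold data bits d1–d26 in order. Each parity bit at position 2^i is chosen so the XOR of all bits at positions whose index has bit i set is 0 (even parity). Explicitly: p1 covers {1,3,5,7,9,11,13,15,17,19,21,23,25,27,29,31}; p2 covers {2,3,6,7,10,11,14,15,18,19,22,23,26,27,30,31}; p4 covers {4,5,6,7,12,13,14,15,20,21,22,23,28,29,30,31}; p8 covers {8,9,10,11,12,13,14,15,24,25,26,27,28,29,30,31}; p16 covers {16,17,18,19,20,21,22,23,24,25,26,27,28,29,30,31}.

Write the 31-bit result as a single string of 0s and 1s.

Place data at non-parity positions: p1 p2 0 p4 1 0 0 p8 1 1 0 1 0 0 1 p16 1 1 0 0 0 0 0 0 1 0 0 0 0 0 1
p1 (pos 1,3,5,7,9,11,13,15,17,19,21,23,25,27,29,31): XOR of data positions = 0⊕1⊕0⊕1⊕0⊕0⊕1⊕1⊕0⊕0⊕0⊕1⊕0⊕0⊕1 = 0
p2 (pos 2,3,6,7,10,11,14,15,18,19,22,23,26,27,30,31): XOR of data positions = 0⊕0⊕0⊕1⊕0⊕0⊕1⊕1⊕0⊕0⊕0⊕0⊕0⊕0⊕1 = 0
p4 (pos 4,5,6,7,12,13,14,15,20,21,22,23,28,29,30,31): XOR of data positions = 1⊕0⊕0⊕1⊕0⊕0⊕1⊕0⊕0⊕0⊕0⊕0⊕0⊕0⊕1 = 0
p8 (pos 8,9,10,11,12,13,14,15,24,25,26,27,28,29,30,31): XOR of data positions = 1⊕1⊕0⊕1⊕0⊕0⊕1⊕0⊕1⊕0⊕0⊕0⊕0⊕0⊕1 = 0
p16 (pos 16,17,18,19,20,21,22,23,24,25,26,27,28,29,30,31): XOR of data positions = 1⊕1⊕0⊕0⊕0⊕0⊕0⊕0⊕1⊕0⊕0⊕0⊕0⊕0⊕1 = 0
Codeword: 0000100011010010110000001000001

0000100011010010110000001000001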